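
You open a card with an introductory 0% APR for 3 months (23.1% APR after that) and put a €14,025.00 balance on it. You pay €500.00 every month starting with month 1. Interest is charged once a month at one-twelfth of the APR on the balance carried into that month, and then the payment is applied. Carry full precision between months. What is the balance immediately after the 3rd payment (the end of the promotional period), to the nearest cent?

Promo months 1–3 at r₀ = 0%/12 = 0; months 4+ at r₁ = 23.1%/12 = 0.01925.
After month 3 (no interest yet): B = €14,025.00 − 3·€500.00 = €12,525.00.

€12,525.00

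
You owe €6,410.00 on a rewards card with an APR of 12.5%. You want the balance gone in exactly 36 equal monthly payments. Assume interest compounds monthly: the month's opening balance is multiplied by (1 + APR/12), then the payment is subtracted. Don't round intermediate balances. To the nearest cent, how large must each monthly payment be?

€214.44

Monthly rate r = 12.5%/12 = 1.04167% = 0.0104167.
Level-payment amortization: P = B₀·r / (1 − (1+r)^(−n)) = 6410.00·0.0104167 / (1 − 1.01042^(−36)).
Denominator 1 − (1+r)^(−36) = 0.311376315.
P = 66.7708 / 0.311376315 ≈ 214.44.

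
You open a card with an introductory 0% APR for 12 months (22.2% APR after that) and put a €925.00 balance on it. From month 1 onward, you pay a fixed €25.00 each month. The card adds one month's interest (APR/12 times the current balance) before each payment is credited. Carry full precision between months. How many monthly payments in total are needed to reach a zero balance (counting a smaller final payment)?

46 payments

Promo months 1–12 at r₀ = 0%/12 = 0; months 13+ at r₁ = 22.2%/12 = 0.0185.
After month 12 (no interest yet): B = €925.00 − 12·€25.00 = €625.00.
Then at r₁ with €25.00/mo: n₂ = −ln(1 − r₁·B/P)/ln(1+r₁) ≈ 33.87 → 34 more payments.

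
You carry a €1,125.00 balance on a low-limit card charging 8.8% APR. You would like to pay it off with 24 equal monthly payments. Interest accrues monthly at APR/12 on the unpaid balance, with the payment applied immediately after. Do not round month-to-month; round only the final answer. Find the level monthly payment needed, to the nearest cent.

Monthly rate r = 8.8%/12 = 0.733333% = 0.00733333.
Level-payment amortization: P = B₀·r / (1 − (1+r)^(−n)) = 1125.00·0.00733333 / (1 − 1.00733^(−24)).
Denominator 1 − (1+r)^(−24) = 0.160843287.
P = 8.25 / 0.160843287 ≈ 51.29.

€51.29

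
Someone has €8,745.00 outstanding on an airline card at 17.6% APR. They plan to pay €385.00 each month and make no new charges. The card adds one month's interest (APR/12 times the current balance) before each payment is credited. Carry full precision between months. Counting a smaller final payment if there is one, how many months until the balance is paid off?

Monthly rate r = 17.6%/12 = 1.46667% = 0.0146667.
Recurrence: B ← B·(1+r) − €385.00.
Month 1: interest €128.26; balance after payment €8,488.26.
Month 2: interest €124.49; balance after payment €8,227.75.
Closed form: n = −ln(1 − rB₀/P)/ln(1+r) = −ln(0.66686)/ln(1.01467) ≈ 27.828, so the balance reaches zero during payment 28.

28 payments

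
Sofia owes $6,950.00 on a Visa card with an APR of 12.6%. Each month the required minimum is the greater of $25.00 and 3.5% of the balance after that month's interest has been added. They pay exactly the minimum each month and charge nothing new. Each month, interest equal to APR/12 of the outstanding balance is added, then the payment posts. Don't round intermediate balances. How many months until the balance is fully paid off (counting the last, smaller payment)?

125 months

Monthly rate r = 12.6%/12 = 1.05% = 0.0105.
While 3.5% of the post-interest balance exceeds $25.00, each month B ← (B·(1+r))·(1 − 0.035), i.e. B shrinks by the factor (1+r)·0.965 = 0.97513.
This holds for months 1–91. Entering month 92 the balance is $702.71; 3.5% of the post-interest balance is now below $25.00, so the flat $25.00 minimum applies from here.
From month 92 a fixed $25.00 at rate r clears $702.71 in 34 more payments. Total: 91 + 34 = 125 months.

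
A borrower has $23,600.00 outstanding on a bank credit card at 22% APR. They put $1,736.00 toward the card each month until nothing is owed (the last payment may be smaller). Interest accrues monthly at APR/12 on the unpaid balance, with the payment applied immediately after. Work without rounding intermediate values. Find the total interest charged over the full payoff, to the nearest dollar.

$3,795

Monthly rate r = 22%/12 = 1.83333% = 0.0183333.
Payoff takes n = ⌈−ln(1 − rB₀/P)/ln(1+r)⌉ = ⌈15.779⌉ = 16 payments; the last is $1,354.73.
Total paid = 15·$1,736.00 + $1,354.73 = $27,394.73.
Total interest = total paid − principal = $27,394.73 − $23,600.00 = $3,794.73.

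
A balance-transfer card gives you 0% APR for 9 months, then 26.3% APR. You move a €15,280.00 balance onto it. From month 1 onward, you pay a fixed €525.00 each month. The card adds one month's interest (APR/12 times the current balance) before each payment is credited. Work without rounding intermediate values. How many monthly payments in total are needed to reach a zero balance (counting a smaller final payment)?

36 months

Promo months 1–9 at r₀ = 0%/12 = 0; months 10+ at r₁ = 26.3%/12 = 0.0219167.
After month 9 (no interest yet): B = €15,280.00 − 9·€525.00 = €10,555.00.
Then at r₁ with €525.00/mo: n₂ = −ln(1 − r₁·B/P)/ln(1+r₁) ≈ 26.80 → 27 more payments.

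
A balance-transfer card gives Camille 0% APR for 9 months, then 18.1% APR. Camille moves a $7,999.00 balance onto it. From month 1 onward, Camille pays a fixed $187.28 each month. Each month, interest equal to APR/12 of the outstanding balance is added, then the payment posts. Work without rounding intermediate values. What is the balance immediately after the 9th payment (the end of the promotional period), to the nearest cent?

$6,313.48

Promo months 1–9 at r₀ = 0%/12 = 0; months 10+ at r₁ = 18.1%/12 = 0.0150833.
After month 9 (no interest yet): B = $7,999.00 − 9·$187.28 = $6,313.48.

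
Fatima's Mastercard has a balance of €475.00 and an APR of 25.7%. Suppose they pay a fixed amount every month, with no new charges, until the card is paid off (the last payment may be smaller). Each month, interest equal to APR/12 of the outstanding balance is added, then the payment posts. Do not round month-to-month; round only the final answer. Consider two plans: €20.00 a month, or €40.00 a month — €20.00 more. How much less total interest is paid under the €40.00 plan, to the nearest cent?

Monthly rate r = 25.7%/12 = 2.14167% = 0.0214167.
At €20.00/mo: n = ⌈−ln(1 − rB₀/P)/ln(1+r)⌉ = 34 payments (last €10.72); total interest = total paid − €475.00 = €195.72.
At €40.00/mo: 14 payments (last €34.00); total interest €79.00.
Interest saved = €195.72 − €79.00 = €116.72.

€116.72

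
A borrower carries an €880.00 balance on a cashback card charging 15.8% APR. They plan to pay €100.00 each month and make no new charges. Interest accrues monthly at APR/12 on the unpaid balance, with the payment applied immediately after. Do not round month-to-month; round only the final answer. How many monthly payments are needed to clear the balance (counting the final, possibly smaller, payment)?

Monthly rate r = 15.8%/12 = 1.31667% = 0.0131667.
Recurrence: B ← B·(1+r) − €100.00.
Month 1: interest €11.59; balance after payment €791.59.
Month 2: interest €10.42; balance after payment €702.01.
Closed form: n = −ln(1 − rB₀/P)/ln(1+r) = −ln(0.88413)/ln(1.01317) ≈ 9.414, so the balance reaches zero during payment 10.

10 payments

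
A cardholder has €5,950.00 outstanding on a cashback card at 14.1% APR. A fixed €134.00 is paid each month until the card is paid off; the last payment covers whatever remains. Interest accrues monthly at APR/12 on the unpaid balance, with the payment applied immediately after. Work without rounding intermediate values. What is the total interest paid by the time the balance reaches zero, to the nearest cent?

€2,511.09

Monthly rate r = 14.1%/12 = 1.175% = 0.01175.
Payoff takes n = ⌈−ln(1 − rB₀/P)/ln(1+r)⌉ = ⌈63.142⌉ = 64 payments; the last is €19.09.
Total paid = 63·€134.00 + €19.09 = €8,461.09.
Total interest = total paid − principal = €8,461.09 − €5,950.00 = €2,511.09.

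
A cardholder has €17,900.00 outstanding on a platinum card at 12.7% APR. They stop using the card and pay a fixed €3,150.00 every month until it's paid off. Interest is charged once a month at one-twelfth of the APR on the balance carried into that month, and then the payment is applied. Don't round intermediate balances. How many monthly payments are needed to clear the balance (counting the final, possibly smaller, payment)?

Monthly rate r = 12.7%/12 = 1.05833% = 0.0105833.
Recurrence: B ← B·(1+r) − €3,150.00.
Month 1: interest €189.44; balance after payment €14,939.44.
Month 2: interest €158.11; balance after payment €11,947.55.
Month 3: interest €126.44; balance after payment €8,924.00.
Month 4: interest €94.45; balance after payment €5,868.44.
Month 5: interest €62.11; balance after payment €2,780.55.
Month 6: interest €29.43; balance after payment €0.00.

6 payments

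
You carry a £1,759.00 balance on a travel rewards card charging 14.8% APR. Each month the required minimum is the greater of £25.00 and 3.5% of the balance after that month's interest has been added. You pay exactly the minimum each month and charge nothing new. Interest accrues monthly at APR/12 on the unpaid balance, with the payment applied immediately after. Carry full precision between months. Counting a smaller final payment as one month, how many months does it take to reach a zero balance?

74 months

Monthly rate r = 14.8%/12 = 1.23333% = 0.0123333.
While 3.5% of the post-interest balance exceeds £25.00, each month B ← (B·(1+r))·(1 − 0.035), i.e. B shrinks by the factor (1+r)·0.965 = 0.9769.
This holds for months 1–40. Entering month 41 the balance is £690.72; 3.5% of the post-interest balance is now below £25.00, so the flat £25.00 minimum applies from here.
From month 41 a fixed £25.00 at rate r clears £690.72 in 34 more payments. Total: 40 + 34 = 74 months.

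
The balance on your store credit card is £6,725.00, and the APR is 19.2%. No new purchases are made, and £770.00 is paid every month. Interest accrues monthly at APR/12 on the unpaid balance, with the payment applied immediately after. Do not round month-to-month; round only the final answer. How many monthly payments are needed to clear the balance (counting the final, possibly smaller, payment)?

10 payments

Monthly rate r = 19.2%/12 = 1.6% = 0.016.
Recurrence: B ← B·(1+r) − £770.00.
Month 1: interest £107.60; balance after payment £6,062.60.
Month 2: interest £97.00; balance after payment £5,389.60.
Closed form: n = −ln(1 − rB₀/P)/ln(1+r) = −ln(0.86026)/ln(1.016) ≈ 9.483, so the balance reaches zero during payment 10.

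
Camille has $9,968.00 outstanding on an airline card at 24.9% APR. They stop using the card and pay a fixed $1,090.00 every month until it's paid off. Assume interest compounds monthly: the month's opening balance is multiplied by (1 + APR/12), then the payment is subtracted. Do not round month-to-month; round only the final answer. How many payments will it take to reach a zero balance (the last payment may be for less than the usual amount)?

Monthly rate r = 24.9%/12 = 2.075% = 0.02075.
Recurrence: B ← B·(1+r) − $1,090.00.
Month 1: interest $206.84; balance after payment $9,084.84.
Month 2: interest $188.51; balance after payment $8,183.35.
Closed form: n = −ln(1 − rB₀/P)/ln(1+r) = −ln(0.81024)/ln(1.02075) ≈ 10.246, so the balance reaches zero during payment 11.

11 payments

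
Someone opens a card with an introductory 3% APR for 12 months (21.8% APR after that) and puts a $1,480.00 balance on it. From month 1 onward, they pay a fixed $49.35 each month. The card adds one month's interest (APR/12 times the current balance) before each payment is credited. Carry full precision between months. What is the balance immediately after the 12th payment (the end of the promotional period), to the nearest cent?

$924.60

Promo months 1–12 at r₀ = 3%/12 = 0.0025; months 13+ at r₁ = 21.8%/12 = 0.0181667.
After month 12: iterate B ← B·(1+r₀) − $49.35 for 12 months → $924.60.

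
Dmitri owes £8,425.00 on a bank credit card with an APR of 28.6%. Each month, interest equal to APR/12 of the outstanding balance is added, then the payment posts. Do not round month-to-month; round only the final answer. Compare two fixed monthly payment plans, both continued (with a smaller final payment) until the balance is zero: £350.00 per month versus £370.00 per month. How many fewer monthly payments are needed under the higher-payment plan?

Monthly rate r = 28.6%/12 = 2.38333% = 0.0238333.
At £350.00/mo: n = ⌈−ln(1 − rB₀/P)/ln(1+r)⌉ = 37 payments (last £70.24); total interest = total paid − £8,425.00 = £4,245.24.
At £370.00/mo: 34 payments (last £81.22); total interest £3,866.22.
Payments saved = 37 − 34 = 3.

3 fewer payments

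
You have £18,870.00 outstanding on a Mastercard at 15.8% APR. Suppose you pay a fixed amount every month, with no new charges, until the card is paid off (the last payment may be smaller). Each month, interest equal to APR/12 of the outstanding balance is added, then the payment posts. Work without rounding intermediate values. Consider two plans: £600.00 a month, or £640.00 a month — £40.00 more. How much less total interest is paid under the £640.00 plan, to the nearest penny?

Monthly rate r = 15.8%/12 = 1.31667% = 0.0131667.
At £600.00/mo: n = ⌈−ln(1 − rB₀/P)/ln(1+r)⌉ = 41 payments (last £521.63); total interest = total paid − £18,870.00 = £5,651.63.
At £640.00/mo: 38 payments (last £362.13); total interest £5,172.13.
Interest saved = £5,651.63 − £5,172.13 = £479.50.

£479.50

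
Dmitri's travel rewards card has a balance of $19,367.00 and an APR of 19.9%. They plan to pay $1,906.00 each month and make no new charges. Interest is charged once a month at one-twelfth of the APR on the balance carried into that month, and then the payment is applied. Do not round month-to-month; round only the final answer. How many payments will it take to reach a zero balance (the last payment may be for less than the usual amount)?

12 payments

Monthly rate r = 19.9%/12 = 1.65833% = 0.0165833.
Recurrence: B ← B·(1+r) − $1,906.00.
Month 1: interest $321.17; balance after payment $17,782.17.
Month 2: interest $294.89; balance after payment $16,171.06.
Closed form: n = −ln(1 − rB₀/P)/ln(1+r) = −ln(0.8315)/ln(1.01658) ≈ 11.219, so the balance reaches zero during payment 12.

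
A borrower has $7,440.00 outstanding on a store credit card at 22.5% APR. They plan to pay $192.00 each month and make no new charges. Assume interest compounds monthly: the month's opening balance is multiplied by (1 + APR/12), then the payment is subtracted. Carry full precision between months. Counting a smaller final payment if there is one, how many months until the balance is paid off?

Monthly rate r = 22.5%/12 = 1.875% = 0.01875.
Recurrence: B ← B·(1+r) − $192.00.
Month 1: interest $139.50; balance after payment $7,387.50.
Month 2: interest $138.52; balance after payment $7,334.02.
Closed form: n = −ln(1 − rB₀/P)/ln(1+r) = −ln(0.27344)/ln(1.01875) ≈ 69.803, so the balance reaches zero during payment 70.

70 months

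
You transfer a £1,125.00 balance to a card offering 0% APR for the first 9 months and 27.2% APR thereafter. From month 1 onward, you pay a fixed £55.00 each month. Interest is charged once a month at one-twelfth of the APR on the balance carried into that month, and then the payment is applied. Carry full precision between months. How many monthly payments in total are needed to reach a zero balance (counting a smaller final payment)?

Promo months 1–9 at r₀ = 0%/12 = 0; months 10+ at r₁ = 27.2%/12 = 0.0226667.
After month 9 (no interest yet): B = £1,125.00 − 9·£55.00 = £630.00.
Then at r₁ with £55.00/mo: n₂ = −ln(1 − r₁·B/P)/ln(1+r₁) ≈ 13.41 → 14 more payments.

23 months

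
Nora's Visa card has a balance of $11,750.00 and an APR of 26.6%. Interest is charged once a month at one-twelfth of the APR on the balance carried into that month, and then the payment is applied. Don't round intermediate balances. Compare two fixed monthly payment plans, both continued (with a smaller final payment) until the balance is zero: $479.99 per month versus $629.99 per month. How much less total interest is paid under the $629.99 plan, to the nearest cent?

Monthly rate r = 26.6%/12 = 2.21667% = 0.0221667.
At $479.99/mo: n = ⌈−ln(1 − rB₀/P)/ln(1+r)⌉ = 36 payments (last $327.55); total interest = total paid − $11,750.00 = $5,377.20.
At $629.99/mo: 25 payments (last $210.67); total interest $3,580.43.
Interest saved = $5,377.20 − $3,580.43 = $1,796.77.

$1,796.77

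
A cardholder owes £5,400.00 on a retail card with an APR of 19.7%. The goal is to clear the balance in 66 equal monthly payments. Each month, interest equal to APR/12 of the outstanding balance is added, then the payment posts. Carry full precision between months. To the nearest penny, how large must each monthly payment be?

£134.60

Monthly rate r = 19.7%/12 = 1.64167% = 0.0164167.
Level-payment amortization: P = B₀·r / (1 − (1+r)^(−n)) = 5400.00·0.0164167 / (1 − 1.01642^(−66)).
Denominator 1 − (1+r)^(−66) = 0.658600668.
P = 88.65 / 0.658600668 ≈ 134.60.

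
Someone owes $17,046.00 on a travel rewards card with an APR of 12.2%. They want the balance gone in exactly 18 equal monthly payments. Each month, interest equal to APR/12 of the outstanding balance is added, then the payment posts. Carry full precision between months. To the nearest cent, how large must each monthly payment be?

$1,041.08

Monthly rate r = 12.2%/12 = 1.01667% = 0.0101667.
Level-payment amortization: P = B₀·r / (1 − (1+r)^(−n)) = 17046.00·0.0101667 / (1 − 1.01017^(−18)).
Denominator 1 − (1+r)^(−18) = 0.166462017.
P = 173.301 / 0.166462017 ≈ 1041.08.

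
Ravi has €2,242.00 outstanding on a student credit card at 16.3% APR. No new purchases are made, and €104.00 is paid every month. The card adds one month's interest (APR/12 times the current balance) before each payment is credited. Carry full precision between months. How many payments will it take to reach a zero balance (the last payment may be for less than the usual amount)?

Monthly rate r = 16.3%/12 = 1.35833% = 0.0135833.
Recurrence: B ← B·(1+r) − €104.00.
Month 1: interest €30.45; balance after payment €2,168.45.
Month 2: interest €29.45; balance after payment €2,093.91.
Closed form: n = −ln(1 − rB₀/P)/ln(1+r) = −ln(0.70717)/ln(1.01358) ≈ 25.680, so the balance reaches zero during payment 26.

26 payments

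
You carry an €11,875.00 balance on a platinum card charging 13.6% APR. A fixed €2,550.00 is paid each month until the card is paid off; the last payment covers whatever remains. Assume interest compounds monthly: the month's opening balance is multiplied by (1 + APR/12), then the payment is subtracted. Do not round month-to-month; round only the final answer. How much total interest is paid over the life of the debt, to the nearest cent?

Monthly rate r = 13.6%/12 = 1.13333% = 0.0113333.
Payoff takes n = ⌈−ln(1 − rB₀/P)/ln(1+r)⌉ = ⌈4.811⌉ = 5 payments; the last is €2,071.05.
Total paid = 4·€2,550.00 + €2,071.05 = €12,271.05.
Total interest = total paid − principal = €12,271.05 − €11,875.00 = €396.05.

€396.05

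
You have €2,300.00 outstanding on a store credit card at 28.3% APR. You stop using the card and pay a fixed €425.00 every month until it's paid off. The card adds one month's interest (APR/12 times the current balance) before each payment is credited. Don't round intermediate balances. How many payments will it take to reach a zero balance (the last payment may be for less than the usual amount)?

6 payments

Monthly rate r = 28.3%/12 = 2.35833% = 0.0235833.
Recurrence: B ← B·(1+r) − €425.00.
Month 1: interest €54.24; balance after payment €1,929.24.
Month 2: interest €45.50; balance after payment €1,549.74.
Month 3: interest €36.55; balance after payment €1,161.29.
Month 4: interest €27.39; balance after payment €763.67.
Month 5: interest €18.01; balance after payment €356.68.
Month 6: interest €8.41; balance after payment €0.00.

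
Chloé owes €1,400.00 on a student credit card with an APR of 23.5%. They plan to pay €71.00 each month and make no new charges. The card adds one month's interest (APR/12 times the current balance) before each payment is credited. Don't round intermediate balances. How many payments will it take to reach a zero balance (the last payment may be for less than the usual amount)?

Monthly rate r = 23.5%/12 = 1.95833% = 0.0195833.
Recurrence: B ← B·(1+r) − €71.00.
Month 1: interest €27.42; balance after payment €1,356.42.
Month 2: interest €26.56; balance after payment €1,311.98.
Closed form: n = −ln(1 − rB₀/P)/ln(1+r) = −ln(0.61385)/ln(1.01958) ≈ 25.163, so the balance reaches zero during payment 26.

26 payments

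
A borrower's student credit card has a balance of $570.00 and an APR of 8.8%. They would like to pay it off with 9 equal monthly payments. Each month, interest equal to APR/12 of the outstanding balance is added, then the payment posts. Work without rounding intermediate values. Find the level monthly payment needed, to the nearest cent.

$65.68

Monthly rate r = 8.8%/12 = 0.733333% = 0.00733333.
Level-payment amortization: P = B₀·r / (1 − (1+r)^(−n)) = 570.00·0.00733333 / (1 − 1.00733^(−9)).
Denominator 1 − (1+r)^(−9) = 0.0636436664.
P = 4.18 / 0.0636436664 ≈ 65.68.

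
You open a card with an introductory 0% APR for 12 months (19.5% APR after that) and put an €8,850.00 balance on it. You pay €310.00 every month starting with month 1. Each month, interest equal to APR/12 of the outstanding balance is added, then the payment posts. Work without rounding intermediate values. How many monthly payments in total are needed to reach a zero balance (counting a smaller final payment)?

32 months

Promo months 1–12 at r₀ = 0%/12 = 0; months 13+ at r₁ = 19.5%/12 = 0.01625.
After month 12 (no interest yet): B = €8,850.00 − 12·€310.00 = €5,130.00.
Then at r₁ with €310.00/mo: n₂ = −ln(1 − r₁·B/P)/ln(1+r₁) ≈ 19.43 → 20 more payments.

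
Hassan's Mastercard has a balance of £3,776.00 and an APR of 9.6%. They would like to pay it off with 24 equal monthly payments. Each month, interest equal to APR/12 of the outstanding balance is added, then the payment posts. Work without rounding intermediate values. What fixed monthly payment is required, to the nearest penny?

£173.55

Monthly rate r = 9.6%/12 = 0.8% = 0.008.
Level-payment amortization: P = B₀·r / (1 − (1+r)^(−n)) = 3776.00·0.008 / (1 − 1.008^(−24)).
Denominator 1 − (1+r)^(−24) = 0.174062415.
P = 30.208 / 0.174062415 ≈ 173.55.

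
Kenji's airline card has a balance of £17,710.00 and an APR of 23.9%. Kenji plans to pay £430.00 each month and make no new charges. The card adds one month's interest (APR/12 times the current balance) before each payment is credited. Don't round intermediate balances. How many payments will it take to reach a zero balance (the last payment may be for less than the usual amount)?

88 payments

Monthly rate r = 23.9%/12 = 1.99167% = 0.0199167.
Recurrence: B ← B·(1+r) − £430.00.
Month 1: interest £352.72; balance after payment £17,632.72.
Month 2: interest £351.19; balance after payment £17,553.91.
Closed form: n = −ln(1 − rB₀/P)/ln(1+r) = −ln(0.17971)/ln(1.01992) ≈ 87.035, so the balance reaches zero during payment 88.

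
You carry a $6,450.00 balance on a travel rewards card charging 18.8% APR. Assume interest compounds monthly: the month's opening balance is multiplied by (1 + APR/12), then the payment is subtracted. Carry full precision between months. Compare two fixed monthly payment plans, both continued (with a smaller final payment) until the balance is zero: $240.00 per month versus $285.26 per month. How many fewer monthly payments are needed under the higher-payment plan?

Monthly rate r = 18.8%/12 = 1.56667% = 0.0156667.
At $240.00/mo: n = ⌈−ln(1 − rB₀/P)/ln(1+r)⌉ = 36 payments (last $37.95); total interest = total paid − $6,450.00 = $1,987.95.
At $285.26/mo: 29 payments (last $38.03); total interest $1,575.31.
Payments saved = 36 − 29 = 7.

7 fewer payments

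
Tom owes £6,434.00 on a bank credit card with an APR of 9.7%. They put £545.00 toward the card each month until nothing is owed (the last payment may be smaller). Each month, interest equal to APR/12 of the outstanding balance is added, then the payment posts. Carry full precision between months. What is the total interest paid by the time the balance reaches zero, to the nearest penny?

£355.87

Monthly rate r = 9.7%/12 = 0.808333% = 0.00808333.
Payoff takes n = ⌈−ln(1 − rB₀/P)/ln(1+r)⌉ = ⌈12.457⌉ = 13 payments; the last is £249.87.
Total paid = 12·£545.00 + £249.87 = £6,789.87.
Total interest = total paid − principal = £6,789.87 − £6,434.00 = £355.87.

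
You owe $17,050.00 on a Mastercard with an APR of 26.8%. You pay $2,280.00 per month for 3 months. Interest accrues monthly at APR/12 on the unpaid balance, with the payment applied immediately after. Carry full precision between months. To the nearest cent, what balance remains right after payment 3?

Monthly rate r = 26.8%/12 = 2.23333% = 0.0223333.
Each month: B ← B·(1+r) − $2,280.00.
Month 1: interest $380.78; balance after payment $15,150.78.
Month 2: interest $338.37; balance after payment $13,209.15.
Month 3: interest $295.00; balance after payment $11,224.16.

$11,224.16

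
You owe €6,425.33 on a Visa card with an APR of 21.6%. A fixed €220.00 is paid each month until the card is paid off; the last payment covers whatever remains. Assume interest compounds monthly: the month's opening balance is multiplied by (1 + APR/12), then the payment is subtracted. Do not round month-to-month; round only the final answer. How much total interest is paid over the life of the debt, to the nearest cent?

Monthly rate r = 21.6%/12 = 1.8% = 0.018.
Payoff takes n = ⌈−ln(1 − rB₀/P)/ln(1+r)⌉ = ⌈41.813⌉ = 42 payments; the last is €179.08.
Total paid = 41·€220.00 + €179.08 = €9,199.08.
Total interest = total paid − principal = €9,199.08 − €6,425.33 = €2,773.75.

€2,773.75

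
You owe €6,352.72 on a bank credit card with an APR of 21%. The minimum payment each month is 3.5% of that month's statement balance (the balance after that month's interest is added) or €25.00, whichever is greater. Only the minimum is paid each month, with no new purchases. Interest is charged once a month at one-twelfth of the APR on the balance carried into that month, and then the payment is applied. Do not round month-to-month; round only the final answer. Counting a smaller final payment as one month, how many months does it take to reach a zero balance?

160 months

Monthly rate r = 21%/12 = 1.75% = 0.0175.
While 3.5% of the post-interest balance exceeds €25.00, each month B ← (B·(1+r))·(1 − 0.035), i.e. B shrinks by the factor (1+r)·0.965 = 0.98189.
This holds for months 1–121. Entering month 122 the balance is €695.71; 3.5% of the post-interest balance is now below €25.00, so the flat €25.00 minimum applies from here.
From month 122 a fixed €25.00 at rate r clears €695.71 in 39 more payments. Total: 121 + 39 = 160 months.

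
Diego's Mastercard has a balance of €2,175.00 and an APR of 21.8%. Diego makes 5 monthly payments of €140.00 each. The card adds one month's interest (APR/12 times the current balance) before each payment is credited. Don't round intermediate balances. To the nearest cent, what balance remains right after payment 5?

€1,653.97

Monthly rate r = 21.8%/12 = 1.81667% = 0.0181667.
Each month: B ← B·(1+r) − €140.00.
Month 1: interest €39.51; balance after payment €2,074.51.
Month 2: interest €37.69; balance after payment €1,972.20.
Month 3: interest €35.83; balance after payment €1,868.03.
Month 4: interest €33.94; balance after payment €1,761.96.
Month 5: interest €32.01; balance after payment €1,653.97.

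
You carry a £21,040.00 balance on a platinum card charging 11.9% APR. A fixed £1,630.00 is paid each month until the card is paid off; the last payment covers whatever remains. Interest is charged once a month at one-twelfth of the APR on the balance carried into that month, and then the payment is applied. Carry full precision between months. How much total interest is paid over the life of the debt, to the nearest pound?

£1,586

Monthly rate r = 11.9%/12 = 0.991667% = 0.00991667.
Payoff takes n = ⌈−ln(1 − rB₀/P)/ln(1+r)⌉ = ⌈13.881⌉ = 14 payments; the last is £1,436.11.
Total paid = 13·£1,630.00 + £1,436.11 = £22,626.11.
Total interest = total paid − principal = £22,626.11 − £21,040.00 = £1,586.11.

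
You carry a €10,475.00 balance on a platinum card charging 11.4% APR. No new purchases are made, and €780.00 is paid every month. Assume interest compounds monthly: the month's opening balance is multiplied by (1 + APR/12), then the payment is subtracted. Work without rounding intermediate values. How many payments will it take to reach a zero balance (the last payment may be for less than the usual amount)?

15 months

Monthly rate r = 11.4%/12 = 0.95% = 0.0095.
Recurrence: B ← B·(1+r) − €780.00.
Month 1: interest €99.51; balance after payment €9,794.51.
Month 2: interest €93.05; balance after payment €9,107.56.
Closed form: n = −ln(1 − rB₀/P)/ln(1+r) = −ln(0.87242)/ln(1.0095) ≈ 14.435, so the balance reaches zero during payment 15.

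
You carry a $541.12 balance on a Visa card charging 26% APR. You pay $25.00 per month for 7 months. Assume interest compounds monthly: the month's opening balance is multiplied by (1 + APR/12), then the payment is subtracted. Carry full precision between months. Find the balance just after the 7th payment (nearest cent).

Monthly rate r = 26%/12 = 2.16667% = 0.0216667.
Each month: B ← B·(1+r) − $25.00.
Month 1: interest $11.72; balance after payment $527.84.
Month 2: interest $11.44; balance after payment $514.28.
Month 3: interest $11.14; balance after payment $500.42.
Month 4: interest $10.84; balance after payment $486.27.
Month 5: interest $10.54; balance after payment $471.80.
Month 6: interest $10.22; balance after payment $457.02.
Month 7: interest $9.90; balance after payment $441.93.

$441.93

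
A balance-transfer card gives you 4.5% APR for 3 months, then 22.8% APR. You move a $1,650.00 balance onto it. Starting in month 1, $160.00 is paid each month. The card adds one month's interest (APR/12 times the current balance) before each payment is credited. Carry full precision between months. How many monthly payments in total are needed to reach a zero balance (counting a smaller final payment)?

Promo months 1–3 at r₀ = 4.5%/12 = 0.00375; months 4+ at r₁ = 22.8%/12 = 0.019.
After month 3: iterate B ← B·(1+r₀) − $160.00 for 3 months → $1,186.83.
Then at r₁ with $160.00/mo: n₂ = −ln(1 − r₁·B/P)/ln(1+r₁) ≈ 8.07 → 9 more payments.

12 months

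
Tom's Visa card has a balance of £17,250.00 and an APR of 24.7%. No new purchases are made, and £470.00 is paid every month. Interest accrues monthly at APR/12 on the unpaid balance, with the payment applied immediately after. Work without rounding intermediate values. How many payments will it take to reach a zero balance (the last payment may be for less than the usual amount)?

70 payments

Monthly rate r = 24.7%/12 = 2.05833% = 0.0205833.
Recurrence: B ← B·(1+r) − £470.00.
Month 1: interest £355.06; balance after payment £17,135.06.
Month 2: interest £352.70; balance after payment £17,017.76.
Closed form: n = −ln(1 − rB₀/P)/ln(1+r) = −ln(0.24455)/ln(1.02058) ≈ 69.123, so the balance reaches zero during payment 70.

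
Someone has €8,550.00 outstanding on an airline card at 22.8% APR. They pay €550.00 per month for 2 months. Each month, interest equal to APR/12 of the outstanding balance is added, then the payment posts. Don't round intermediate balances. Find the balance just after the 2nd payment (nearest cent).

Monthly rate r = 22.8%/12 = 1.9% = 0.019.
Each month: B ← B·(1+r) − €550.00.
Month 1: interest €162.45; balance after payment €8,162.45.
Month 2: interest €155.09; balance after payment €7,767.54.

€7,767.54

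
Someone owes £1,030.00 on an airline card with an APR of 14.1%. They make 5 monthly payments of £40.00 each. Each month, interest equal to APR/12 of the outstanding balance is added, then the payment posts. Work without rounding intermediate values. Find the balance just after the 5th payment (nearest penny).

Monthly rate r = 14.1%/12 = 1.175% = 0.01175.
Each month: B ← B·(1+r) − £40.00.
Month 1: interest £12.10; balance after payment £1,002.10.
Month 2: interest £11.77; balance after payment £973.88.
Month 3: interest £11.44; balance after payment £945.32.
Month 4: interest £11.11; balance after payment £916.43.
Month 5: interest £10.77; balance after payment £887.20.

£887.20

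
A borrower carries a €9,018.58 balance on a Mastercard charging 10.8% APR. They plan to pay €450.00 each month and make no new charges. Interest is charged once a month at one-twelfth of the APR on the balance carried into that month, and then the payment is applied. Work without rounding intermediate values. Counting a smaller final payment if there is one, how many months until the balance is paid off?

23 payments

Monthly rate r = 10.8%/12 = 0.9% = 0.009.
Recurrence: B ← B·(1+r) − €450.00.
Month 1: interest €81.17; balance after payment €8,649.75.
Month 2: interest €77.85; balance after payment €8,277.59.
Closed form: n = −ln(1 − rB₀/P)/ln(1+r) = −ln(0.81963)/ln(1.009) ≈ 22.200, so the balance reaches zero during payment 23.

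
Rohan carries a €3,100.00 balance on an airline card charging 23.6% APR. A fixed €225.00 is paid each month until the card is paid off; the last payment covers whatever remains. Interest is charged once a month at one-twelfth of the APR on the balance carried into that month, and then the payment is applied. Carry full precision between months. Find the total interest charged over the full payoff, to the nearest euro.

€551

Monthly rate r = 23.6%/12 = 1.96667% = 0.0196667.
Payoff takes n = ⌈−ln(1 − rB₀/P)/ln(1+r)⌉ = ⌈16.227⌉ = 17 payments; the last is €51.43.
Total paid = 16·€225.00 + €51.43 = €3,651.43.
Total interest = total paid − principal = €3,651.43 − €3,100.00 = €551.43.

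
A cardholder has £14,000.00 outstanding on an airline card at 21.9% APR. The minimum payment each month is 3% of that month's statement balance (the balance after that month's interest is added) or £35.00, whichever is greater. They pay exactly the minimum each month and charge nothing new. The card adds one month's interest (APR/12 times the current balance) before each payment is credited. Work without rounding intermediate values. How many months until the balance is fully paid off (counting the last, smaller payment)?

253 months

Monthly rate r = 21.9%/12 = 1.825% = 0.01825.
While 3% of the post-interest balance exceeds £35.00, each month B ← (B·(1+r))·(1 − 0.03), i.e. B shrinks by the factor (1+r)·0.97 = 0.9877.
This holds for months 1–203. Entering month 204 the balance is £1,135.63; 3% of the post-interest balance is now below £35.00, so the flat £35.00 minimum applies from here.
From month 204 a fixed £35.00 at rate r clears £1,135.63 in 50 more payments. Total: 203 + 50 = 253 months.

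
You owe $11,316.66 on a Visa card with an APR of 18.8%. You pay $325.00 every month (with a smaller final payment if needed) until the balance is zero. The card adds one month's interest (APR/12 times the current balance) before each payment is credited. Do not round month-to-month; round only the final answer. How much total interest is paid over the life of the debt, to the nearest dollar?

Monthly rate r = 18.8%/12 = 1.56667% = 0.0156667.
Payoff takes n = ⌈−ln(1 − rB₀/P)/ln(1+r)⌉ = ⌈50.730⌉ = 51 payments; the last is $237.65.
Total paid = 50·$325.00 + $237.65 = $16,487.65.
Total interest = total paid − principal = $16,487.65 − $11,316.66 = $5,170.99.

$5,171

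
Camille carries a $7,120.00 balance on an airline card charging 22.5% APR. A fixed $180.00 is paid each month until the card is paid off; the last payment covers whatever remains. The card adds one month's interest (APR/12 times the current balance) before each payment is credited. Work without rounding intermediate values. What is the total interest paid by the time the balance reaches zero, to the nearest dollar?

$5,995

Monthly rate r = 22.5%/12 = 1.875% = 0.01875.
Payoff takes n = ⌈−ln(1 − rB₀/P)/ln(1+r)⌉ = ⌈72.862⌉ = 73 payments; the last is $155.28.
Total paid = 72·$180.00 + $155.28 = $13,115.28.
Total interest = total paid − principal = $13,115.28 − $7,120.00 = $5,995.28.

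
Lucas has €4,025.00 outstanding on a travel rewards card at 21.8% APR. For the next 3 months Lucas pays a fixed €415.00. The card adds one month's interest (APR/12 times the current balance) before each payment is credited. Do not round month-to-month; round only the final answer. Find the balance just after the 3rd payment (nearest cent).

€2,980.62

Monthly rate r = 21.8%/12 = 1.81667% = 0.0181667.
Each month: B ← B·(1+r) − €415.00.
Month 1: interest €73.12; balance after payment €3,683.12.
Month 2: interest €66.91; balance after payment €3,335.03.
Month 3: interest €60.59; balance after payment €2,980.62.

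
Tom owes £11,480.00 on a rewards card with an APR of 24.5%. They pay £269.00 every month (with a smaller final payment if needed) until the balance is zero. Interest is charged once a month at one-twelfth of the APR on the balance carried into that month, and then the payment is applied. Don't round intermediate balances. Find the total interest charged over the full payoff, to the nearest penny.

£15,810.27

Monthly rate r = 24.5%/12 = 2.04167% = 0.0204167.
Payoff takes n = ⌈−ln(1 − rB₀/P)/ln(1+r)⌉ = ⌈101.448⌉ = 102 payments; the last is £121.27.
Total paid = 101·£269.00 + £121.27 = £27,290.27.
Total interest = total paid − principal = £27,290.27 − £11,480.00 = £15,810.27.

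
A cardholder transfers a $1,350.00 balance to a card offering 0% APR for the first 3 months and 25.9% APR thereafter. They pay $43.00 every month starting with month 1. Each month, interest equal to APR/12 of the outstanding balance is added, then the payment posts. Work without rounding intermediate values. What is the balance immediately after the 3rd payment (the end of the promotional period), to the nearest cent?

Promo months 1–3 at r₀ = 0%/12 = 0; months 4+ at r₁ = 25.9%/12 = 0.0215833.
After month 3 (no interest yet): B = $1,350.00 − 3·$43.00 = $1,221.00.

$1,221.00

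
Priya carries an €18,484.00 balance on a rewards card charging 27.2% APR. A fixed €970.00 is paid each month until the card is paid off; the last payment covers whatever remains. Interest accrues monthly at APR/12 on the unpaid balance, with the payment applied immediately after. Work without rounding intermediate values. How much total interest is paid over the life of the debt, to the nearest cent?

€5,991.60

Monthly rate r = 27.2%/12 = 2.26667% = 0.0226667.
Payoff takes n = ⌈−ln(1 − rB₀/P)/ln(1+r)⌉ = ⌈25.231⌉ = 26 payments; the last is €225.60.
Total paid = 25·€970.00 + €225.60 = €24,475.60.
Total interest = total paid − principal = €24,475.60 − €18,484.00 = €5,991.60.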